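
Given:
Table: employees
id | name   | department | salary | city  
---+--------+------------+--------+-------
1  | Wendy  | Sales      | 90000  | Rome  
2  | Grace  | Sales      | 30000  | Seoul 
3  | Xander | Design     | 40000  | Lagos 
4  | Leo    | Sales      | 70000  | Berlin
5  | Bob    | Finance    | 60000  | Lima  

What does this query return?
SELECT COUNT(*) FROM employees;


COUNT(*) counts all rows

5


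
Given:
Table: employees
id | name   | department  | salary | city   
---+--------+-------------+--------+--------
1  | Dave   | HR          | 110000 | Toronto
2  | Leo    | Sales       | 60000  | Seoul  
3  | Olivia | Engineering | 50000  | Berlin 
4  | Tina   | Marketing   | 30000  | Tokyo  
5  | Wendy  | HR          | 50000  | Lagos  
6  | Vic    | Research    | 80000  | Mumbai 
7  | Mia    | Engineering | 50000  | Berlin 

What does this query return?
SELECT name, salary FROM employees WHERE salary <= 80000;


Filtering: salary <= 80000
Matching: 6 rows

6 rows:
Leo, 60000
Olivia, 50000
Tina, 30000
Wendy, 50000
Vic, 80000
Mia, 50000


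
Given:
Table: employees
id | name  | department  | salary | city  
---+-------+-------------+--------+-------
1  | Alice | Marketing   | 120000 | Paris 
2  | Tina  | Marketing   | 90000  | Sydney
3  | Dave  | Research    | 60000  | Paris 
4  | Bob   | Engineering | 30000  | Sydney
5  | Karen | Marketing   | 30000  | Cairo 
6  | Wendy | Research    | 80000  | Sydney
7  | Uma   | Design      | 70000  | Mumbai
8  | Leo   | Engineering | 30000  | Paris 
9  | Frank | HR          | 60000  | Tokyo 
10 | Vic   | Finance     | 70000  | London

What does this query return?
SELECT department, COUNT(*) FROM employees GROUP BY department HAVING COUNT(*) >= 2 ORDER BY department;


Groups with count >= 2:
  Engineering: 2 -> PASS
  Marketing: 3 -> PASS
  Research: 2 -> PASS
  Design: 1 -> filtered out
  Finance: 1 -> filtered out
  HR: 1 -> filtered out


3 groups:
Engineering, 2
Marketing, 3
Research, 2


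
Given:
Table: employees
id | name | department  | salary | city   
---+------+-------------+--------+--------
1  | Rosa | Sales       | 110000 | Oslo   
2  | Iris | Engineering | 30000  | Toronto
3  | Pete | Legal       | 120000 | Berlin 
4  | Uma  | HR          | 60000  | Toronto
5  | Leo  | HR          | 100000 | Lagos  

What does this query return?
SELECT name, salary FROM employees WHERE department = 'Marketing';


Filtering: department = 'Marketing'
Matching rows: 0

Empty result set (0 rows)


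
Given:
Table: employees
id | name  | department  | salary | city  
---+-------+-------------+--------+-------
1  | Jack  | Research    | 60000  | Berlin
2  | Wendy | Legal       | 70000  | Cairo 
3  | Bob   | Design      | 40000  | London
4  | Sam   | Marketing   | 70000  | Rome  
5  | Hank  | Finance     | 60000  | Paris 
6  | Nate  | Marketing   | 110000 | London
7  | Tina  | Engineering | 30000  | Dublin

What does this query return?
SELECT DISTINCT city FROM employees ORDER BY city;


All 'city' values (row order): Berlin, Cairo, London, Rome, Paris, London, Dublin
Removing duplicates leaves 6 unique value(s).

6 values:
Berlin
Cairo
Dublin
London
Paris
Rome


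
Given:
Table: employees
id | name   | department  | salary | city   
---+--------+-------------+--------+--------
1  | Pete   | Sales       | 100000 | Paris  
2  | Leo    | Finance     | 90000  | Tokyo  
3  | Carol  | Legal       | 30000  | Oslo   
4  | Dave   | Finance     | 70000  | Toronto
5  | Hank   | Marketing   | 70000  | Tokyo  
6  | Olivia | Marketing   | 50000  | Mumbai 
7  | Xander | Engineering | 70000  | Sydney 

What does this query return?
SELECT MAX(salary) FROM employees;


Salaries: 100000, 90000, 30000, 70000, 70000, 50000, 70000
MAX = 100000

100000


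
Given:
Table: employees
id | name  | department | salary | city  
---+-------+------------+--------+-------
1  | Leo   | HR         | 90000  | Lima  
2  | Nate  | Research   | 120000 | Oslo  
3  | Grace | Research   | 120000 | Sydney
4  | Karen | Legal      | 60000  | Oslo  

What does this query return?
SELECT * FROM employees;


SELECT * returns all 4 rows with all columns

4 rows:
1, Leo, HR, 90000, Lima
2, Nate, Research, 120000, Oslo
3, Grace, Research, 120000, Sydney
4, Karen, Legal, 60000, Oslo


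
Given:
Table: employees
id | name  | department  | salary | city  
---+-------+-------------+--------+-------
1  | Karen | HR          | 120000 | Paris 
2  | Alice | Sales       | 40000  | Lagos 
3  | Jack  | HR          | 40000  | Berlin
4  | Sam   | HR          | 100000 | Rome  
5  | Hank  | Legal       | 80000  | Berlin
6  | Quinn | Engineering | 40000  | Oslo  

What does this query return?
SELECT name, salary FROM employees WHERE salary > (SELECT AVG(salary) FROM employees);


Subquery: AVG(salary) = 70000.0
Filtering: salary > 70000.0
  Karen (120000) -> MATCH
  Sam (100000) -> MATCH
  Hank (80000) -> MATCH


3 rows:
Karen, 120000
Sam, 100000
Hank, 80000


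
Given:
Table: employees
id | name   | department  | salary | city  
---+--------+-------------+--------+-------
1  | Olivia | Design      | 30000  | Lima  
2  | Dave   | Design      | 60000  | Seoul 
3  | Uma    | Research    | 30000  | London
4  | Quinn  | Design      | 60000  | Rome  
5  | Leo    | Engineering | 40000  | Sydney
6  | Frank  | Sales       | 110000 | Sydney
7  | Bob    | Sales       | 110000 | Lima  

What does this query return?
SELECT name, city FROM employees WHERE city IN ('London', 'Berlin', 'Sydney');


Filtering: city IN ('London', 'Berlin', 'Sydney')
Matching: 3 rows

3 rows:
Uma, London
Leo, Sydney
Frank, Sydney


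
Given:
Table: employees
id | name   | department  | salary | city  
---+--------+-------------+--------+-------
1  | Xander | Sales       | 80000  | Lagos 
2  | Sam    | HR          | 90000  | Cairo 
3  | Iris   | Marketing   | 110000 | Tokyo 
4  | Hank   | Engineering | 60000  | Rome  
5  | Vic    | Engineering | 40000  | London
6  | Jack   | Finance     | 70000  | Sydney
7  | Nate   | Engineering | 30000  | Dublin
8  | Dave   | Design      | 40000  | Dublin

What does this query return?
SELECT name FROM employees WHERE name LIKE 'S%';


LIKE 'S%' matches names starting with 'S'
Matching: 1

1 rows:
Sam


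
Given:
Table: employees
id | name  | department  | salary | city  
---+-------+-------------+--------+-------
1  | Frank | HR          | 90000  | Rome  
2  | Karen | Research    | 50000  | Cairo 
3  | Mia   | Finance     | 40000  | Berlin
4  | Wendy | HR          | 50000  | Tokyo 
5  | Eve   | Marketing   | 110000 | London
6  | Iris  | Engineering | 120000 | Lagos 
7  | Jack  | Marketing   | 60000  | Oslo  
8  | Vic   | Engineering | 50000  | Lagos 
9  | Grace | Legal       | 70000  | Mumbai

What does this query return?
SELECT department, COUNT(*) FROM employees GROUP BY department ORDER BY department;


Assigning each row to its department group:
  Frank -> HR
  Karen -> Research
  Mia -> Finance
  Wendy -> HR
  Eve -> Marketing
  Iris -> Engineering
  Jack -> Marketing
  Vic -> Engineering
  Grace -> Legal


6 groups:
Engineering, 2
Finance, 1
HR, 2
Legal, 1
Marketing, 2
Research, 1


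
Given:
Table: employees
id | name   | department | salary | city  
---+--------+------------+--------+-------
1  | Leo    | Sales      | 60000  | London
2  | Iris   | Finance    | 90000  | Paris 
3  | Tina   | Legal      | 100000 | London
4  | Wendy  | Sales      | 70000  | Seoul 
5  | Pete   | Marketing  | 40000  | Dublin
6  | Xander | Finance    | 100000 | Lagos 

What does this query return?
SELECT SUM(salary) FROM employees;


SUM(salary) = 60000 + 90000 + 100000 + 70000 + 40000 + 100000 = 460000

460000


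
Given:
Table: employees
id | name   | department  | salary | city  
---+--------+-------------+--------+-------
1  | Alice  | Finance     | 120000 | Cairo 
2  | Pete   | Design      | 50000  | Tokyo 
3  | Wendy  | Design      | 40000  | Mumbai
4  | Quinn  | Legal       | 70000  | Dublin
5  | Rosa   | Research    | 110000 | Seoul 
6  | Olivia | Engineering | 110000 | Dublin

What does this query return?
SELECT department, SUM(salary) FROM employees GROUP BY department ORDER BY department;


Summing salary within each department:
  Design: 50000 + 40000 = 90000
  Engineering: 110000 = 110000
  Finance: 120000 = 120000
  Legal: 70000 = 70000
  Research: 110000 = 110000


5 groups:
Design, 90000
Engineering, 110000
Finance, 120000
Legal, 70000
Research, 110000


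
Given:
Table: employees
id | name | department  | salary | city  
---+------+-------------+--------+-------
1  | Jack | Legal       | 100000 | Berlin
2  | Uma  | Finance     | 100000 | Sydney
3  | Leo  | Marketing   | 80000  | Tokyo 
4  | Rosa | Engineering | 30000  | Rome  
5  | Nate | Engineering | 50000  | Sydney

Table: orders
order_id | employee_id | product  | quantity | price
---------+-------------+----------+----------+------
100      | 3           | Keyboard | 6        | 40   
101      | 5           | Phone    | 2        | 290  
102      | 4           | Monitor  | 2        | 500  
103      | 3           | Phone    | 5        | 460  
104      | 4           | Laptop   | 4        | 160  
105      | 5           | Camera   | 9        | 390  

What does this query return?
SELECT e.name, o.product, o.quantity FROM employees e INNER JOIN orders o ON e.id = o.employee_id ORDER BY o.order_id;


Joining employees.id = orders.employee_id:
  employee Leo (id=3) -> order Keyboard
  employee Nate (id=5) -> order Phone
  employee Rosa (id=4) -> order Monitor
  employee Leo (id=3) -> order Phone
  employee Rosa (id=4) -> order Laptop
  employee Nate (id=5) -> order Camera


6 rows:
Leo, Keyboard, 6
Nate, Phone, 2
Rosa, Monitor, 2
Leo, Phone, 5
Rosa, Laptop, 4
Nate, Camera, 9


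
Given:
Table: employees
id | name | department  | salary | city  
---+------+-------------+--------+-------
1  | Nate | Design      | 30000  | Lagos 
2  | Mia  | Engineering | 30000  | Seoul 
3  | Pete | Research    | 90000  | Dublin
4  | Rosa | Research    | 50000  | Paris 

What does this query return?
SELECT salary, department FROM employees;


Projecting columns: salary, department

4 rows:
30000, Design
30000, Engineering
90000, Research
50000, Research


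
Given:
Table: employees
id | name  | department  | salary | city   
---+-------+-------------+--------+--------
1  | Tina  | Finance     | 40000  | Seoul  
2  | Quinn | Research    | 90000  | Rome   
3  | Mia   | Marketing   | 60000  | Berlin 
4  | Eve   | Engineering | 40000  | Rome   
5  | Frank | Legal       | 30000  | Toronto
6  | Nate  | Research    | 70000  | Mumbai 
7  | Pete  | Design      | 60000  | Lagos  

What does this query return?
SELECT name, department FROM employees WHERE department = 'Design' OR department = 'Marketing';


Filtering: department = 'Design' OR 'Marketing'
Matching: 2 rows

2 rows:
Mia, Marketing
Pete, Design


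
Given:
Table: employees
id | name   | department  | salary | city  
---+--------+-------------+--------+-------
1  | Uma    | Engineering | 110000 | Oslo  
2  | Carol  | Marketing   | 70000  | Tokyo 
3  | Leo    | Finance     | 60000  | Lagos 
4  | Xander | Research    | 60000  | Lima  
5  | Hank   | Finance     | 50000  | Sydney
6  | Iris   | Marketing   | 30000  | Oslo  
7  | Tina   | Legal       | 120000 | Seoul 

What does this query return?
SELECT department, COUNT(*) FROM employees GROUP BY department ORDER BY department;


Assigning each row to its department group:
  Uma -> Engineering
  Carol -> Marketing
  Leo -> Finance
  Xander -> Research
  Hank -> Finance
  Iris -> Marketing
  Tina -> Legal


5 groups:
Engineering, 1
Finance, 2
Legal, 1
Marketing, 2
Research, 1


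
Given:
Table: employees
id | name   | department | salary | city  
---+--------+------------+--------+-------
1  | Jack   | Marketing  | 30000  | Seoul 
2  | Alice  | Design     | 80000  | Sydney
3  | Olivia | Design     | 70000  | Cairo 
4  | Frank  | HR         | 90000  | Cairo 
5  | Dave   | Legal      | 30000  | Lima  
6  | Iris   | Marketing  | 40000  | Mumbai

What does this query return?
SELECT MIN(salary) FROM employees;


Salaries: 30000, 80000, 70000, 90000, 30000, 40000
MIN = 30000

30000


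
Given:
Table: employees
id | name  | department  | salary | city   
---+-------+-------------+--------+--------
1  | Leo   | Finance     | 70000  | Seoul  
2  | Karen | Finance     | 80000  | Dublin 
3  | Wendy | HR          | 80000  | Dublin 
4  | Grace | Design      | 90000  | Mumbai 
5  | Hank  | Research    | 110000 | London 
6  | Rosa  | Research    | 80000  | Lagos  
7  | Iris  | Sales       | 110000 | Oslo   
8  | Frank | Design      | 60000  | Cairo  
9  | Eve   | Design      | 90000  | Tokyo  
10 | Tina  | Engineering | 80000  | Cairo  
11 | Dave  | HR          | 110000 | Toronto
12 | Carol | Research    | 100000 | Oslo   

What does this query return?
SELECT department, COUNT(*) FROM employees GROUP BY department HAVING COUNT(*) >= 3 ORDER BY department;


Groups with count >= 3:
  Design: 3 -> PASS
  Research: 3 -> PASS
  Engineering: 1 -> filtered out
  Finance: 2 -> filtered out
  HR: 2 -> filtered out
  Sales: 1 -> filtered out


2 groups:
Design, 3
Research, 3


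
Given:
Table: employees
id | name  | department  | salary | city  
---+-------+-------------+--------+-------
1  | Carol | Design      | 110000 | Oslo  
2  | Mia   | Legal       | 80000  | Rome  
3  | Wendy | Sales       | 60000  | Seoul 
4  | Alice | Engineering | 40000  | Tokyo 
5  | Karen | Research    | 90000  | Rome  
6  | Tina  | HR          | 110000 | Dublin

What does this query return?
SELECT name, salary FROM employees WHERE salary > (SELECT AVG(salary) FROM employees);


Subquery: AVG(salary) = 81666.67
Filtering: salary > 81666.67
  Carol (110000) -> MATCH
  Karen (90000) -> MATCH
  Tina (110000) -> MATCH


3 rows:
Carol, 110000
Karen, 90000
Tina, 110000


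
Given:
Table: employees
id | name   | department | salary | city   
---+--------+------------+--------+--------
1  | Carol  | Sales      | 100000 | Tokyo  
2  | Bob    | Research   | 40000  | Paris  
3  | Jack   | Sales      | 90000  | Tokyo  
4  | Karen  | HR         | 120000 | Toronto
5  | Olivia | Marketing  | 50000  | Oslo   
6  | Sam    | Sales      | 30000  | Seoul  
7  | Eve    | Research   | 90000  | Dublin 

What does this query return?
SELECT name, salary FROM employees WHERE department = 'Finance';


Filtering: department = 'Finance'
Matching rows: 0

Empty result set (0 rows)


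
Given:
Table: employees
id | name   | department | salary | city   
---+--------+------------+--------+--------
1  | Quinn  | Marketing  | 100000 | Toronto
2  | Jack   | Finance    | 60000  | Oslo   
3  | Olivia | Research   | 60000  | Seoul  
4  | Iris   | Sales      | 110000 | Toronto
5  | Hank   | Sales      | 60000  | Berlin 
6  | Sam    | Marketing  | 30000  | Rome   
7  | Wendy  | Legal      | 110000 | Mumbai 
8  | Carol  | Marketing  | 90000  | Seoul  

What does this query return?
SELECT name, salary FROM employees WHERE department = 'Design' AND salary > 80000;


Filtering: department = 'Design' AND salary > 80000
Matching: 0 rows

Empty result set (0 rows)


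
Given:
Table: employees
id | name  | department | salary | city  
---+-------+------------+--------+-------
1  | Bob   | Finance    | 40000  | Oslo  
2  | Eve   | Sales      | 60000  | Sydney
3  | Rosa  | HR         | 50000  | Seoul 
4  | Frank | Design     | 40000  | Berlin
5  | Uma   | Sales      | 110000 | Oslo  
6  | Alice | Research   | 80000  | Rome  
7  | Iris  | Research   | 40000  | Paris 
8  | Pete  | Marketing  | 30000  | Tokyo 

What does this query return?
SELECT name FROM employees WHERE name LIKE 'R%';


LIKE 'R%' matches names starting with 'R'
Matching: 1

1 rows:
Rosa


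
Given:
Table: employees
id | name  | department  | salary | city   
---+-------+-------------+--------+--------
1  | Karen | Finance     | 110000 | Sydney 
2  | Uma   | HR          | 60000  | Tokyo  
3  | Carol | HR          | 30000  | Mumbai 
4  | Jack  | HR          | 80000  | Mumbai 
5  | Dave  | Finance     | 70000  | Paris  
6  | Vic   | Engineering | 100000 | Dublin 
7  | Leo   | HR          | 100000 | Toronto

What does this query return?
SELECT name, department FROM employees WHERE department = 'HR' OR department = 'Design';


Filtering: department = 'HR' OR 'Design'
Matching: 4 rows

4 rows:
Uma, HR
Carol, HR
Jack, HR
Leo, HR


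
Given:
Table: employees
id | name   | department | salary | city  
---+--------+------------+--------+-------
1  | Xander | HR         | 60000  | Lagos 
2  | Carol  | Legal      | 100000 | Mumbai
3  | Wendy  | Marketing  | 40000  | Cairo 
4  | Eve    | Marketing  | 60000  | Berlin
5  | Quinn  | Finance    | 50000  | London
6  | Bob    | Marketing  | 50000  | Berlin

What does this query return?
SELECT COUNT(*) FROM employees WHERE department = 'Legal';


Counting rows where department = 'Legal'
  Carol -> MATCH


1


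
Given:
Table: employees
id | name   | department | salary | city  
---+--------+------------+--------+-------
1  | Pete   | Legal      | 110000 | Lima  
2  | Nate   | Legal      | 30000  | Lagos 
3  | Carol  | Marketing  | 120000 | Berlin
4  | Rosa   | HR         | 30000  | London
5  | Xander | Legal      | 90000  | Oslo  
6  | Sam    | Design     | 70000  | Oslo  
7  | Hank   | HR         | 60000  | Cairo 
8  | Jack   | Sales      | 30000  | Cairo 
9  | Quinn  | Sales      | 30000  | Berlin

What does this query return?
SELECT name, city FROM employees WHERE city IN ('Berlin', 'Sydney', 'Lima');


Filtering: city IN ('Berlin', 'Sydney', 'Lima')
Matching: 3 rows

3 rows:
Pete, Lima
Carol, Berlin
Quinn, Berlin


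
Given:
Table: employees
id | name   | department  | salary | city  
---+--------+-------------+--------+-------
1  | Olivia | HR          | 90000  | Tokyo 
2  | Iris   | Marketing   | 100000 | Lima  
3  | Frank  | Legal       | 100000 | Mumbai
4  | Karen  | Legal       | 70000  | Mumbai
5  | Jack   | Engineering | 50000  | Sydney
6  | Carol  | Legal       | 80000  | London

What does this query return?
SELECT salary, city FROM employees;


Projecting columns: salary, city

6 rows:
90000, Tokyo
100000, Lima
100000, Mumbai
70000, Mumbai
50000, Sydney
80000, London


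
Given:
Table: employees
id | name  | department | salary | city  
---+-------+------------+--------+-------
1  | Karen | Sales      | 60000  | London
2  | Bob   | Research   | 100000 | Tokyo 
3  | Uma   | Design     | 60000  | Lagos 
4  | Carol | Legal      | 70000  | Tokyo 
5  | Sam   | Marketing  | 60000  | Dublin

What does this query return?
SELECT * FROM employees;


SELECT * returns all 5 rows with all columns

5 rows:
1, Karen, Sales, 60000, London
2, Bob, Research, 100000, Tokyo
3, Uma, Design, 60000, Lagos
4, Carol, Legal, 70000, Tokyo
5, Sam, Marketing, 60000, Dublin


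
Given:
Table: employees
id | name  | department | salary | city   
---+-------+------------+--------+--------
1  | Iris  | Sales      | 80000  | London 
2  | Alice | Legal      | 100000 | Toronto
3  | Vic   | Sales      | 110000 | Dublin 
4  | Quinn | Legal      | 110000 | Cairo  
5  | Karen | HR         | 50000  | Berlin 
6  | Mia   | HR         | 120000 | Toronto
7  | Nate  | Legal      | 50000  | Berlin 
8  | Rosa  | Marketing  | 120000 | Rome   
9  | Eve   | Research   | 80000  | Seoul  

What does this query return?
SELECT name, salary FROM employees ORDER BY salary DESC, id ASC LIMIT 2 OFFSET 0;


Sort by salary DESC (id ASC tiebreak), then skip 0 and take 2
Rows 1 through 2

2 rows:
Mia, 120000
Rosa, 120000


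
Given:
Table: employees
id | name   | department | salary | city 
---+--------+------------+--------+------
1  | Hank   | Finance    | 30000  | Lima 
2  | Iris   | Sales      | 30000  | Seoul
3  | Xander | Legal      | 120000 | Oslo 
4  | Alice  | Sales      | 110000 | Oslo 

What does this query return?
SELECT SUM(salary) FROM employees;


SUM(salary) = 30000 + 30000 + 120000 + 110000 = 290000

290000


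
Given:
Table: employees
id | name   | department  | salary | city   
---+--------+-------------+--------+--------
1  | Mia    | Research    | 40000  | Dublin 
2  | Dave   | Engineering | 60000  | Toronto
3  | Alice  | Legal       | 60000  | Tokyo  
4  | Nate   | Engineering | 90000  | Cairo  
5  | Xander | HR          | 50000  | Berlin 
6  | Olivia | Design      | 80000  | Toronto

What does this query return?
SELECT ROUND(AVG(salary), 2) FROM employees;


SUM(salary) = 380000
COUNT = 6
ROUND(AVG, 2) = ROUND(380000 / 6, 2) = 63333.33

63333.33


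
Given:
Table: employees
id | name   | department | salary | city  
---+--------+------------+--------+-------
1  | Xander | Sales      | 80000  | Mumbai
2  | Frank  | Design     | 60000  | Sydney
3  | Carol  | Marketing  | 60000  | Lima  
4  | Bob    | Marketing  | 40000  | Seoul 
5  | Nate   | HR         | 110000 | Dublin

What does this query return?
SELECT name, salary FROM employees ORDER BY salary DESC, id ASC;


Sorting by salary DESC, then id ASC for ties

5 rows:
Nate, 110000
Xander, 80000
Frank, 60000
Carol, 60000
Bob, 40000


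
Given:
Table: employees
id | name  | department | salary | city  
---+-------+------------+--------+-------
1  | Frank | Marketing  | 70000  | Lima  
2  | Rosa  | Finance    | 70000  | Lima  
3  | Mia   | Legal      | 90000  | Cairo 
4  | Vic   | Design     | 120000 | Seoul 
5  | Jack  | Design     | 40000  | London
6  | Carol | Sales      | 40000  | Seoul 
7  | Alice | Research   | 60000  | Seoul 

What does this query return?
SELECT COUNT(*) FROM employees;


COUNT(*) counts all rows

7


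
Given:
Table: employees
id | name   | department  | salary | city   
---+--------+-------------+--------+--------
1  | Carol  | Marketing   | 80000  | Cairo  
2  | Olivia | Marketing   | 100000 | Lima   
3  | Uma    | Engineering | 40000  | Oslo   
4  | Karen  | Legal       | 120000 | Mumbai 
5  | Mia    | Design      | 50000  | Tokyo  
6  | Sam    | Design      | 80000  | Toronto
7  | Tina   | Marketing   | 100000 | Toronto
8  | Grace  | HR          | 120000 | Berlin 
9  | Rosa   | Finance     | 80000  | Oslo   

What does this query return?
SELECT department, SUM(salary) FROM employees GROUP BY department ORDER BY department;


Summing salary within each department:
  Design: 50000 + 80000 = 130000
  Engineering: 40000 = 40000
  Finance: 80000 = 80000
  HR: 120000 = 120000
  Legal: 120000 = 120000
  Marketing: 80000 + 100000 + 100000 = 280000


6 groups:
Design, 130000
Engineering, 40000
Finance, 80000
HR, 120000
Legal, 120000
Marketing, 280000


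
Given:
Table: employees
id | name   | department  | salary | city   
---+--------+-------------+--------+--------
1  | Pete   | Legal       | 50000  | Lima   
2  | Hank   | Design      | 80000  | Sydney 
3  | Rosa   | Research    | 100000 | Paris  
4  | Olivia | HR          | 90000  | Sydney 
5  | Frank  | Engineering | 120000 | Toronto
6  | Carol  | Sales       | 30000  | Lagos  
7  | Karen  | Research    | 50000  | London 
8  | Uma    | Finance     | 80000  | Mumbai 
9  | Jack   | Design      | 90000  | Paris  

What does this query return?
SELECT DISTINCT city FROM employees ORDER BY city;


All 'city' values (row order): Lima, Sydney, Paris, Sydney, Toronto, Lagos, London, Mumbai, Paris
Removing duplicates leaves 7 unique value(s).

7 values:
Lagos
Lima
London
Mumbai
Paris
Sydney
Toronto


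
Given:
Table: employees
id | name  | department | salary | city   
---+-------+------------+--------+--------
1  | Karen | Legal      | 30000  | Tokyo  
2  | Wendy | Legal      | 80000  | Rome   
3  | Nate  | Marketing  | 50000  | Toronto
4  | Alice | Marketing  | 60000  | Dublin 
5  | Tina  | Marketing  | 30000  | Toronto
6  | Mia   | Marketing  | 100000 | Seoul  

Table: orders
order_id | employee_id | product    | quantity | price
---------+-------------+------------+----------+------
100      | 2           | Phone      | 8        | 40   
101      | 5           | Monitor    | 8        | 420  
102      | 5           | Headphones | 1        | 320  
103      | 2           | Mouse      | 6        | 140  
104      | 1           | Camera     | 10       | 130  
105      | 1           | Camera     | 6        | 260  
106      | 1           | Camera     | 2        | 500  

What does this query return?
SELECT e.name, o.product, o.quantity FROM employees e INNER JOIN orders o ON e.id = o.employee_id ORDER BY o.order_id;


Joining employees.id = orders.employee_id:
  employee Wendy (id=2) -> order Phone
  employee Tina (id=5) -> order Monitor
  employee Tina (id=5) -> order Headphones
  employee Wendy (id=2) -> order Mouse
  employee Karen (id=1) -> order Camera
  employee Karen (id=1) -> order Camera
  employee Karen (id=1) -> order Camera


7 rows:
Wendy, Phone, 8
Tina, Monitor, 8
Tina, Headphones, 1
Wendy, Mouse, 6
Karen, Camera, 10
Karen, Camera, 6
Karen, Camera, 2


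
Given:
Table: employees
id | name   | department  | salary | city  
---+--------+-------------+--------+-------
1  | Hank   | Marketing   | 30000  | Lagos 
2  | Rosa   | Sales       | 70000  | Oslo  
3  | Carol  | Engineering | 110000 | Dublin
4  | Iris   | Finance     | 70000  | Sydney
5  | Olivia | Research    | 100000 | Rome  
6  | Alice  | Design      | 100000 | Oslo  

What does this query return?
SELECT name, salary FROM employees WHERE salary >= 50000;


Filtering: salary >= 50000
Matching: 5 rows

5 rows:
Rosa, 70000
Carol, 110000
Iris, 70000
Olivia, 100000
Alice, 100000


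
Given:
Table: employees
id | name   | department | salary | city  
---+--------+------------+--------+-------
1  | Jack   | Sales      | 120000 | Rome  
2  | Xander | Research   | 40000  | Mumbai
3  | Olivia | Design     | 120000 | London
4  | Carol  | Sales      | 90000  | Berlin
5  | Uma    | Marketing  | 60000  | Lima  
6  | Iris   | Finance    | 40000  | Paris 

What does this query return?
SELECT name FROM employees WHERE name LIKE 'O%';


LIKE 'O%' matches names starting with 'O'
Matching: 1

1 rows:
Olivia


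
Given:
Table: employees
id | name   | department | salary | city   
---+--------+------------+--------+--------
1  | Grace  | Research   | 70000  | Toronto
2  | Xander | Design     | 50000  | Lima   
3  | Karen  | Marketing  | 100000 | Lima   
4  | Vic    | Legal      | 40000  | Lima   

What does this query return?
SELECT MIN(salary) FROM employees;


Salaries: 70000, 50000, 100000, 40000
MIN = 40000

40000


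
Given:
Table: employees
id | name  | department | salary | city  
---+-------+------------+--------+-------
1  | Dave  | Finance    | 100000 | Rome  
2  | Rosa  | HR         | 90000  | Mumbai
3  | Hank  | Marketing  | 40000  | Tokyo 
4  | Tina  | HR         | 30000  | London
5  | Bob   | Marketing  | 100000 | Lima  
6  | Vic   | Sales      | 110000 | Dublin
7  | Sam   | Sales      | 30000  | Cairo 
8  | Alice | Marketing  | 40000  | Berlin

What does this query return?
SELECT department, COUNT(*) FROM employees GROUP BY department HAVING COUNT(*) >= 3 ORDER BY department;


Groups with count >= 3:
  Marketing: 3 -> PASS
  Finance: 1 -> filtered out
  HR: 2 -> filtered out
  Sales: 2 -> filtered out


1 groups:
Marketing, 3


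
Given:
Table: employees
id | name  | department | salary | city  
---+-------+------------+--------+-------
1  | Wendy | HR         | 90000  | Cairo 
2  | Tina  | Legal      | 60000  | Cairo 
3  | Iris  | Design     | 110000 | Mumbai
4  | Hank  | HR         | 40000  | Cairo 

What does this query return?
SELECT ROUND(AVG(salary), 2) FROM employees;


SUM(salary) = 300000
COUNT = 4
ROUND(AVG, 2) = ROUND(300000 / 4, 2) = 75000.0

75000.0


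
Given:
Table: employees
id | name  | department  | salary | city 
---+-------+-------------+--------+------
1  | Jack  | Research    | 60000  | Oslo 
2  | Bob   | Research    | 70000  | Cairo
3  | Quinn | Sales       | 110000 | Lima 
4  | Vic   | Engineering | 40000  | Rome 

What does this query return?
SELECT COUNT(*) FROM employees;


COUNT(*) counts all rows

4


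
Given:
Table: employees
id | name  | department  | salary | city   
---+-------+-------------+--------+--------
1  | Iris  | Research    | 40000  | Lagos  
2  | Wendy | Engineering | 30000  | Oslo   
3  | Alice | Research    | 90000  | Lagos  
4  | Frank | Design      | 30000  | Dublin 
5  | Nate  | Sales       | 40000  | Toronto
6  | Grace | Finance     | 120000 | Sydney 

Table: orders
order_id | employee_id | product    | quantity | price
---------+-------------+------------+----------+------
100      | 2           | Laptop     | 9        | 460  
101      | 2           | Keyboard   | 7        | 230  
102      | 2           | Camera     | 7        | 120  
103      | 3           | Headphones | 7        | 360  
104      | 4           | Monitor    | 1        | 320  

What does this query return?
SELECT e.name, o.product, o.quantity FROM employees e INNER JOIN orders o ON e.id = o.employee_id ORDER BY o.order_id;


Joining employees.id = orders.employee_id:
  employee Wendy (id=2) -> order Laptop
  employee Wendy (id=2) -> order Keyboard
  employee Wendy (id=2) -> order Camera
  employee Alice (id=3) -> order Headphones
  employee Frank (id=4) -> order Monitor


5 rows:
Wendy, Laptop, 9
Wendy, Keyboard, 7
Wendy, Camera, 7
Alice, Headphones, 7
Frank, Monitor, 1


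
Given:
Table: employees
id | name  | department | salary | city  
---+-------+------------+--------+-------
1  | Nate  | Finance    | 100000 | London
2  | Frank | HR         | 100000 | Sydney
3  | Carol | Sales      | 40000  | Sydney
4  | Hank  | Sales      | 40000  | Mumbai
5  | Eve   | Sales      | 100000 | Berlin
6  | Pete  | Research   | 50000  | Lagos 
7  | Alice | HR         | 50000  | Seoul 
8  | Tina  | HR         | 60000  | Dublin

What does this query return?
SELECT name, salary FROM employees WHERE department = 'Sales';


Filtering: department = 'Sales'
Matching rows: 3

3 rows:
Carol, 40000
Hank, 40000
Eve, 100000


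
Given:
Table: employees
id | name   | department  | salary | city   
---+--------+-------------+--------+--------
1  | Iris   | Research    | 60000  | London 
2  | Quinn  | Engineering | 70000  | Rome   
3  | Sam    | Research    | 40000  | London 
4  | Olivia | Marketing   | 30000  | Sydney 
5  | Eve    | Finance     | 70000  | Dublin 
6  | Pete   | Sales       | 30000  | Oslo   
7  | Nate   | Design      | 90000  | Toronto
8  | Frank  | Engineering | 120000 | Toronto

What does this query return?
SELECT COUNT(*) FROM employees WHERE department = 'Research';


Counting rows where department = 'Research'
  Iris -> MATCH
  Sam -> MATCH


2


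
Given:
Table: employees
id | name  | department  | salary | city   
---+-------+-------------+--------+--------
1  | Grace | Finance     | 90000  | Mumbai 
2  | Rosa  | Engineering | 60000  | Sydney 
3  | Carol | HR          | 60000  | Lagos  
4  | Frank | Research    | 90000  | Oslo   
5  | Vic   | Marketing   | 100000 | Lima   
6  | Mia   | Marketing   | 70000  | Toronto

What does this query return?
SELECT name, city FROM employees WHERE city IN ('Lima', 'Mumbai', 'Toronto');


Filtering: city IN ('Lima', 'Mumbai', 'Toronto')
Matching: 3 rows

3 rows:
Grace, Mumbai
Vic, Lima
Mia, Toronto


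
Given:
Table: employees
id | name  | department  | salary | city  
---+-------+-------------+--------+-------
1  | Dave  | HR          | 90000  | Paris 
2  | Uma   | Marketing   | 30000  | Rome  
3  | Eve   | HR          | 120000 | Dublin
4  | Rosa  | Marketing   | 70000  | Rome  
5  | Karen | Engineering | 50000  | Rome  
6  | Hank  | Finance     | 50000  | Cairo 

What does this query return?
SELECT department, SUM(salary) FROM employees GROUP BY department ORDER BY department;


Summing salary within each department:
  Engineering: 50000 = 50000
  Finance: 50000 = 50000
  HR: 90000 + 120000 = 210000
  Marketing: 30000 + 70000 = 100000


4 groups:
Engineering, 50000
Finance, 50000
HR, 210000
Marketing, 100000


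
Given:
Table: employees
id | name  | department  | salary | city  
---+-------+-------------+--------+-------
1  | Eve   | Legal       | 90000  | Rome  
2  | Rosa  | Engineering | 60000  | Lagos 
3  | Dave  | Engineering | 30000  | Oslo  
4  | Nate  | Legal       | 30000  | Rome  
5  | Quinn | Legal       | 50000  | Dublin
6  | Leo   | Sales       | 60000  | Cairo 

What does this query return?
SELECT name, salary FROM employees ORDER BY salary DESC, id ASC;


Sorting by salary DESC, then id ASC for ties

6 rows:
Eve, 90000
Rosa, 60000
Leo, 60000
Quinn, 50000
Dave, 30000
Nate, 30000


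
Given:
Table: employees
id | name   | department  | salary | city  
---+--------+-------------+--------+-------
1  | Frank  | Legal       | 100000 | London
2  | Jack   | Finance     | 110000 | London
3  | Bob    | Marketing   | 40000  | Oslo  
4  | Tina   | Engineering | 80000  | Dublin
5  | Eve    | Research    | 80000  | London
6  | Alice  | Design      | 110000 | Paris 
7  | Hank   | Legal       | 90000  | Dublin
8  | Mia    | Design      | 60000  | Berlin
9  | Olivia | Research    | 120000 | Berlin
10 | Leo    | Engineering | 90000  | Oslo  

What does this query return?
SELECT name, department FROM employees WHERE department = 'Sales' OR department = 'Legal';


Filtering: department = 'Sales' OR 'Legal'
Matching: 2 rows

2 rows:
Frank, Legal
Hank, Legal


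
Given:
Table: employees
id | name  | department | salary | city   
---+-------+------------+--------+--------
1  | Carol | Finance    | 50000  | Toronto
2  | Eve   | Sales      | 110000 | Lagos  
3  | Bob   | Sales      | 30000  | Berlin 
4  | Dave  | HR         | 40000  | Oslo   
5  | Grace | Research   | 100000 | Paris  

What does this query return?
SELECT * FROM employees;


SELECT * returns all 5 rows with all columns

5 rows:
1, Carol, Finance, 50000, Toronto
2, Eve, Sales, 110000, Lagos
3, Bob, Sales, 30000, Berlin
4, Dave, HR, 40000, Oslo
5, Grace, Research, 100000, Paris


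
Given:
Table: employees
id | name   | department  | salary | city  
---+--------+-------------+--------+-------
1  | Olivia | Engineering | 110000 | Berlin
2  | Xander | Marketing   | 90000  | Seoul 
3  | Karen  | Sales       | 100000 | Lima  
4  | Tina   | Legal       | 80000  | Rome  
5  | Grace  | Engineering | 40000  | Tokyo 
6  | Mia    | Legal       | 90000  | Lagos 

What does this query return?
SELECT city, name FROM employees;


Projecting columns: city, name

6 rows:
Berlin, Olivia
Seoul, Xander
Lima, Karen
Rome, Tina
Tokyo, Grace
Lagos, Mia


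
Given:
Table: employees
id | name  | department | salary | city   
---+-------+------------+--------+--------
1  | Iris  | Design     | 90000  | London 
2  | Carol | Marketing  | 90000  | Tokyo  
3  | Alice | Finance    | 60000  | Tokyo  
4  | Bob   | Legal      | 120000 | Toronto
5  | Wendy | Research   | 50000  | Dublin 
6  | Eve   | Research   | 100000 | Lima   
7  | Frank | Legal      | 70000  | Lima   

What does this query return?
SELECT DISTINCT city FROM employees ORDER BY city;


All 'city' values (row order): London, Tokyo, Tokyo, Toronto, Dublin, Lima, Lima
Removing duplicates leaves 5 unique value(s).

5 values:
Dublin
Lima
London
Tokyo
Toronto


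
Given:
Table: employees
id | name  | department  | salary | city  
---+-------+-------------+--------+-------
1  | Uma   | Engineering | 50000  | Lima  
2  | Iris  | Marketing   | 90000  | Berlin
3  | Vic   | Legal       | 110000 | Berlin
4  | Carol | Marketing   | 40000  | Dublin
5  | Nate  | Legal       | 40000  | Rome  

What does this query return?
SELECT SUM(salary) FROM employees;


SUM(salary) = 50000 + 90000 + 110000 + 40000 + 40000 = 330000

330000


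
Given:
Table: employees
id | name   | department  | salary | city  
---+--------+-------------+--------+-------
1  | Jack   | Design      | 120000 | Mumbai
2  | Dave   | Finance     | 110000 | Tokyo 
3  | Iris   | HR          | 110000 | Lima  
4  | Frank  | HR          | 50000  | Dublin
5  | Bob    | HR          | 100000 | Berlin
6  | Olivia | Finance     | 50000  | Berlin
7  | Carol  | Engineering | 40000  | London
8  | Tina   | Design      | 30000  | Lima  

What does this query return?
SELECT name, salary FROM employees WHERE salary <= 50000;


Filtering: salary <= 50000
Matching: 4 rows

4 rows:
Frank, 50000
Olivia, 50000
Carol, 40000
Tina, 30000


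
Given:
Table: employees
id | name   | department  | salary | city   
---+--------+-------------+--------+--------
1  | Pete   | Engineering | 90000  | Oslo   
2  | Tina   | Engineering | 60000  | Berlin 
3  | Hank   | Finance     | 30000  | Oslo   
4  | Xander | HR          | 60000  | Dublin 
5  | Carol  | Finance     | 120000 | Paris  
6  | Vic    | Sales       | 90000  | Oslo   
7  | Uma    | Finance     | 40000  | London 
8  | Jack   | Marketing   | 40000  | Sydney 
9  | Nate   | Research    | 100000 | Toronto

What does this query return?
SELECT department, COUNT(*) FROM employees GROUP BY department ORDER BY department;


Assigning each row to its department group:
  Pete -> Engineering
  Tina -> Engineering
  Hank -> Finance
  Xander -> HR
  Carol -> Finance
  Vic -> Sales
  Uma -> Finance
  Jack -> Marketing
  Nate -> Research


6 groups:
Engineering, 2
Finance, 3
HR, 1
Marketing, 1
Research, 1
Sales, 1


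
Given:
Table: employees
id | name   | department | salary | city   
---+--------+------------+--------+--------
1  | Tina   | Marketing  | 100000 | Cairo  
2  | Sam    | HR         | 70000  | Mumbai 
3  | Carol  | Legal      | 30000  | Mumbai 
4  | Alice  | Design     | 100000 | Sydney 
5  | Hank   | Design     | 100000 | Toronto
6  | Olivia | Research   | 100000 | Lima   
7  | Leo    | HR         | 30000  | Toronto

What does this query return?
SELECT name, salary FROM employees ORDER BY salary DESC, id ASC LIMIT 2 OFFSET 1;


Sort by salary DESC (id ASC tiebreak), then skip 1 and take 2
Rows 2 through 3

2 rows:
Alice, 100000
Hank, 100000


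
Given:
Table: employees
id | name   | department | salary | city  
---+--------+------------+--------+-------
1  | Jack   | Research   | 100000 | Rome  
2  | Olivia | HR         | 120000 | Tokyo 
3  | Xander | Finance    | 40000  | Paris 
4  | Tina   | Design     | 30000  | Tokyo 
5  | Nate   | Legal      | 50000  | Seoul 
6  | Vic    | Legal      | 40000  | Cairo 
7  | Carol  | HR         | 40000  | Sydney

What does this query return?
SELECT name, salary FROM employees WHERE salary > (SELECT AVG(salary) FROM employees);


Subquery: AVG(salary) = 60000.0
Filtering: salary > 60000.0
  Jack (100000) -> MATCH
  Olivia (120000) -> MATCH


2 rows:
Jack, 100000
Olivia, 120000


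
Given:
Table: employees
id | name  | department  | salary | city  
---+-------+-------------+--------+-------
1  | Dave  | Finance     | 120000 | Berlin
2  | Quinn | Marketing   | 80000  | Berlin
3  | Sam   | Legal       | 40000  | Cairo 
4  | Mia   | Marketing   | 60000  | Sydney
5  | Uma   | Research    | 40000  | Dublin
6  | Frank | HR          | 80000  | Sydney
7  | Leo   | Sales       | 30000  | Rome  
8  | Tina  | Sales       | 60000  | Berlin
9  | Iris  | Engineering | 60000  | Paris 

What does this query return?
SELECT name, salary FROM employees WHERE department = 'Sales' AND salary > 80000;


Filtering: department = 'Sales' AND salary > 80000
Matching: 0 rows

Empty result set (0 rows)


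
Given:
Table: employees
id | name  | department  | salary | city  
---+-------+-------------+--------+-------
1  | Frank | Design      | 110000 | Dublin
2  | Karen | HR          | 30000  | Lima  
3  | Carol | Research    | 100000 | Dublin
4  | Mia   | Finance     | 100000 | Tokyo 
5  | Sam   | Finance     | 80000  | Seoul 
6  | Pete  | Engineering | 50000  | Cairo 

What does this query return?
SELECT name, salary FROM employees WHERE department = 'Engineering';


Filtering: department = 'Engineering'
Matching rows: 1

1 rows:
Pete, 50000


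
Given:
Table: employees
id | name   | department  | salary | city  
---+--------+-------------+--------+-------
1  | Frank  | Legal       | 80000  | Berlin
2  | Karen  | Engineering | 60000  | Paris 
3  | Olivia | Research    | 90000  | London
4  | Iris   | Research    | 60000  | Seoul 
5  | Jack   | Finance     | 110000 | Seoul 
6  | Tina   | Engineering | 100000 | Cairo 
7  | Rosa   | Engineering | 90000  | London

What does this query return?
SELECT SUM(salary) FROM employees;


SUM(salary) = 80000 + 60000 + 90000 + 60000 + 110000 + 100000 + 90000 = 590000

590000


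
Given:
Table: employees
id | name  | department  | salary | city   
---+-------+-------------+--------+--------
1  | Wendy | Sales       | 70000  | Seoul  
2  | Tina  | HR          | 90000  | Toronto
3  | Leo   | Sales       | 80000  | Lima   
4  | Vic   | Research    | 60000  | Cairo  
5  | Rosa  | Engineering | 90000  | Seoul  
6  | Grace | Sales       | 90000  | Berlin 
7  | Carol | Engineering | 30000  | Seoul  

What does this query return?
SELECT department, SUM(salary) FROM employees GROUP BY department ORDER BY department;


Summing salary within each department:
  Engineering: 90000 + 30000 = 120000
  HR: 90000 = 90000
  Research: 60000 = 60000
  Sales: 70000 + 80000 + 90000 = 240000


4 groups:
Engineering, 120000
HR, 90000
Research, 60000
Sales, 240000
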